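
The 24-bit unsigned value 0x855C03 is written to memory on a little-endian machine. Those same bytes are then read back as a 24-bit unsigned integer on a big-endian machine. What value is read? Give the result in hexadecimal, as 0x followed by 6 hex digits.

0x035C85

Stored little-endian, the bytes at ascending addresses are 03 5C 85.
Read back as big-endian, the last byte is least significant, giving 0x035C85.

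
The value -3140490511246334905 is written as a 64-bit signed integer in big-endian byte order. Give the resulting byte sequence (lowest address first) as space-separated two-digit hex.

D4 6A BC 84 E0 AD 64 47

Two's complement of -3140490511246334905 in 64 bits: 3140490511246334905 = 0x2B95437B1F529BB9; invert → 0xD46ABC84E0AD6446; add 1 → 0xD46ABC84E0AD6447.
Split into bytes (most-significant first): D4 6A BC 84 E0 AD 64 47.
Big-endian: lowest address holds the most-significant byte.
So the memory order matches the most-significant-first order: D4 6A BC 84 E0 AD 64 47.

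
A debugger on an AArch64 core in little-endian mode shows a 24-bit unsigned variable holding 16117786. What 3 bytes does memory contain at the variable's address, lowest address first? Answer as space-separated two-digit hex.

1A F0 F5

16117786 in hexadecimal, padded to 24 bits, is 0xF5F01A.
Split into bytes (most-significant first): F5 F0 1A.
Little-endian stores the least-significant byte at the lowest address.
So at ascending addresses the bytes are 1A F0 F5.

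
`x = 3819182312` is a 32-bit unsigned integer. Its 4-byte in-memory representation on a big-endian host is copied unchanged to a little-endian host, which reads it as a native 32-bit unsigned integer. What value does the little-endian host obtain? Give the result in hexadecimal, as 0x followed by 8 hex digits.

3819182312 in 32-bit hexadecimal is 0xE3A418E8.
Stored big-endian, the bytes at ascending addresses are E3 A4 18 E8.
Read back as little-endian, the first byte is least significant, giving 0xE818A4E3.

0xE818A4E3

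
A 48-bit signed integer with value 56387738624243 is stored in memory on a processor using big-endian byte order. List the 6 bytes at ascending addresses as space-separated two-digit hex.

56387738624243 in hexadecimal, padded to 48 bits, is 0x3348CB2160F3.
Split into bytes (most-significant first): 33 48 CB 21 60 F3.
In big-endian order the high byte comes first in memory.
So the memory order matches the most-significant-first order: 33 48 CB 21 60 F3.

33 48 CB 21 60 F3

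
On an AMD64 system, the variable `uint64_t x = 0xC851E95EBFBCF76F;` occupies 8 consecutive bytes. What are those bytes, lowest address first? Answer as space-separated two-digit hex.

6F F7 BC BF 5E E9 51 C8

Split into bytes (most-significant first): C8 51 E9 5E BF BC F7 6F.
Little-endian stores the least-significant byte at the lowest address.
So at ascending addresses the bytes are 6F F7 BC BF 5E E9 51 C8.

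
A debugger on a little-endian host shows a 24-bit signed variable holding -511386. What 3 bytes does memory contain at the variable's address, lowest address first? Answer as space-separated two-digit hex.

66 32 F8

Two's complement of -511386 in 24 bits: 511386 = 0x07CD9A; invert → 0xF83265; add 1 → 0xF83266.
Split into bytes (most-significant first): F8 32 66.
In little-endian order the low byte comes first in memory.
So at ascending addresses the bytes are 66 32 F8.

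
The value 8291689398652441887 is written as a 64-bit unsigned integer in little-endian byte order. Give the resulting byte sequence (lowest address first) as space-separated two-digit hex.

8291689398652441887 in hexadecimal, padded to 64 bits, is 0x7311FF93AA8D151F.
Split into bytes (most-significant first): 73 11 FF 93 AA 8D 15 1F.
Little-endian stores the least-significant byte at the lowest address.
So at ascending addresses the bytes are 1F 15 8D AA 93 FF 11 73.

1F 15 8D AA 93 FF 11 73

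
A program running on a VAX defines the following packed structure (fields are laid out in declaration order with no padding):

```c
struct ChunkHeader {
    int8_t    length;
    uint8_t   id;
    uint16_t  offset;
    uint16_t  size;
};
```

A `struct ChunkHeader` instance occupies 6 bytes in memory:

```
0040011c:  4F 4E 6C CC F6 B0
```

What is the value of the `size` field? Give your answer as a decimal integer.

`size` follows `length` (1 B), `id` (1 B), `offset` (2 B), so it starts at offset 1 + 1 + 2 = 4 and occupies 2 bytes.
Bytes at offsets 4..5: F6 B0.
Little-endian stores the least-significant byte at the lowest address.
Reassemble most-significant byte first: B0 F6 → 0xB0F6.
0xB0F6 = 45302.

45302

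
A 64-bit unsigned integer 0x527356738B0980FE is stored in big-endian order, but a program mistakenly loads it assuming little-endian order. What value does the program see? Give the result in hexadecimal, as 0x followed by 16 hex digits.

0xFE80098B73567352

Stored big-endian, the bytes at ascending addresses are 52 73 56 73 8B 09 80 FE.
Read back as little-endian, the first byte is least significant, giving 0xFE80098B73567352.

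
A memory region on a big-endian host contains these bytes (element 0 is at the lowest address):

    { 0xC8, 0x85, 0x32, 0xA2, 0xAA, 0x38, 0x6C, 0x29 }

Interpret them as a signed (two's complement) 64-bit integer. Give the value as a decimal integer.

Big-endian: lowest address holds the most-significant byte.
The bytes are already most-significant first: 0xC88532A2AA386C29.
Top bit is set, so as a signed 64-bit value this is 0xC88532A2AA386C29 − 2^64 = -3997733419999531991.

-3997733419999531991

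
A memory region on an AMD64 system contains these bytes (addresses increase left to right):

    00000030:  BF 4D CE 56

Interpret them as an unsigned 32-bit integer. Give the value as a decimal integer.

1456360895

Little-endian: lowest address holds the least-significant byte.
Reassemble most-significant byte first: 56 CE 4D BF → 0x56CE4DBF.
0x56CE4DBF = 1456360895.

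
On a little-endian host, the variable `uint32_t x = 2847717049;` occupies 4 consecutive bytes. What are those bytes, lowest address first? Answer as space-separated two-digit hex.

2847717049 in hexadecimal, padded to 32 bits, is 0xA9BCB6B9.
Split into bytes (most-significant first): A9 BC B6 B9.
Little-endian: lowest address holds the least-significant byte.
So at ascending addresses the bytes are B9 B6 BC A9.

B9 B6 BC A9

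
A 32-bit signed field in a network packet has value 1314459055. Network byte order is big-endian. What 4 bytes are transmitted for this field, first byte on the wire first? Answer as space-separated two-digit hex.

1314459055 in hexadecimal, padded to 32 bits, is 0x4E590DAF.
Split into bytes (most-significant first): 4E 59 0D AF.
Big-endian stores the most-significant byte at the lowest address.
So the memory order matches the most-significant-first order: 4E 59 0D AF.

4E 59 0D AF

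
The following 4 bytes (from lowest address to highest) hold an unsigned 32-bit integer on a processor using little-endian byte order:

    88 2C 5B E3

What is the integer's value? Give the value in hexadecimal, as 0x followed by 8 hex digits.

In little-endian order the low byte comes first in memory.
Reassemble most-significant byte first: E3 5B 2C 88 → 0xE35B2C88.

0xE35B2C88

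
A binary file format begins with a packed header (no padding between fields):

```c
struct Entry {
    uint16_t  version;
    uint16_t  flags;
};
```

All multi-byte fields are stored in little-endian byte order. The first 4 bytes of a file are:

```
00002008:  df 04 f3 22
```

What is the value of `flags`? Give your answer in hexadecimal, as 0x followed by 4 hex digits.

`flags` follows `version` (2 bytes), so it starts at byte offset 2 and occupies 2 bytes.
Bytes at offsets 2..3: F3 22.
In little-endian order the low byte comes first in memory.
Reassemble most-significant byte first: 22 F3 → 0x22F3.

0x22F3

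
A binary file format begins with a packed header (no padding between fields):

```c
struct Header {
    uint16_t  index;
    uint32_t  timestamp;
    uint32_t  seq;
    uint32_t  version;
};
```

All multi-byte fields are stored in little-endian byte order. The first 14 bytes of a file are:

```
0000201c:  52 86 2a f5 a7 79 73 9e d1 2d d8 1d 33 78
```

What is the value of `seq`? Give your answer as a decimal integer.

768712307

`seq` follows `index` (2 B), `timestamp` (4 B), so it starts at offset 2 + 4 = 6 and occupies 4 bytes.
Bytes at offsets 6..9: 73 9E D1 2D.
Little-endian: lowest address holds the least-significant byte.
Reassemble most-significant byte first: 2D D1 9E 73 → 0x2DD19E73.
0x2DD19E73 = 768712307.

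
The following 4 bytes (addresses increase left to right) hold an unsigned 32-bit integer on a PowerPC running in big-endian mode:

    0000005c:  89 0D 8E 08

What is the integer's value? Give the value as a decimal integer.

2299366920

Big-endian: lowest address holds the most-significant byte.
The bytes are already most-significant first: 0x890D8E08.
0x890D8E08 = 2299366920.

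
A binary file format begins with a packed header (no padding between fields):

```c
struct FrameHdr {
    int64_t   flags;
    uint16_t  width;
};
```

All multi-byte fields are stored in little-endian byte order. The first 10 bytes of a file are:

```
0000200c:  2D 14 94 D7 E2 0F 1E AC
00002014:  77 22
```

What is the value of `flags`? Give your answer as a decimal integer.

-6044376182930795475

`flags` is the first field, at byte offset 0, occupying 8 bytes.
Bytes at offsets 0..7: 2D 14 94 D7 E2 0F 1E AC.
Little-endian stores the least-significant byte at the lowest address.
Reassemble most-significant byte first: AC 1E 0F E2 D7 94 14 2D → 0xAC1E0FE2D794142D.
Top bit is set, so as a signed 64-bit value this is 0xAC1E0FE2D794142D − 2^64 = -6044376182930795475.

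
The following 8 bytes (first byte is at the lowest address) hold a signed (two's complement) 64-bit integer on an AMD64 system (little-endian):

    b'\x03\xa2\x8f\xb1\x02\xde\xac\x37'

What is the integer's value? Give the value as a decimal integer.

Little-endian stores the least-significant byte at the lowest address.
Reassemble most-significant byte first: 37 AC DE 02 B1 8F A2 03 → 0x37ACDE02B18FA203.
0x37ACDE02B18FA203 = 4011825471230550531.

4011825471230550531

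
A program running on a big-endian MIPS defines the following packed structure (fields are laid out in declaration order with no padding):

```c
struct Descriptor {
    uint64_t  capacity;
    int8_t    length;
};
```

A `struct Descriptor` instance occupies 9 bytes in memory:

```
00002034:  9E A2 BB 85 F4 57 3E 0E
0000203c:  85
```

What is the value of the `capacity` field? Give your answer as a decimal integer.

`capacity` is the first field, at byte offset 0, occupying 8 bytes.
Bytes at offsets 0..7: 9E A2 BB 85 F4 57 3E 0E.
Big-endian stores the most-significant byte at the lowest address.
The bytes are already most-significant first: 0x9EA2BB85F4573E0E.
0x9EA2BB85F4573E0E = 11430904988224142862.

11430904988224142862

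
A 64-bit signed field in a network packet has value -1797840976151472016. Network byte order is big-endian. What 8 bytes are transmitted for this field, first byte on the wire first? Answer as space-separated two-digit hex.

Two's complement of -1797840976151472016 in 64 bits: 1797840976151472016 = 0x18F336D7AA266790; invert → 0xE70CC92855D9986F; add 1 → 0xE70CC92855D99870.
Split into bytes (most-significant first): E7 0C C9 28 55 D9 98 70.
In big-endian order the high byte comes first in memory.
So the memory order matches the most-significant-first order: E7 0C C9 28 55 D9 98 70.

E7 0C C9 28 55 D9 98 70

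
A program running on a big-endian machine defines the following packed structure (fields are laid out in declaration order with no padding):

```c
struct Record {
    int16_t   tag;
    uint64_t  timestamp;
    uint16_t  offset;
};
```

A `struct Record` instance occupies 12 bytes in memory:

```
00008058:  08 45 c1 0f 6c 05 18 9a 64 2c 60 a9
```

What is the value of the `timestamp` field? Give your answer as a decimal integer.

`timestamp` follows `tag` (2 bytes), so it starts at byte offset 2 and occupies 8 bytes.
Bytes at offsets 2..9: C1 0F 6C 05 18 9A 64 2C.
Big-endian stores the most-significant byte at the lowest address.
The bytes are already most-significant first: 0xC10F6C05189A642C.
0xC10F6C05189A642C = 13911456543114159148.

13911456543114159148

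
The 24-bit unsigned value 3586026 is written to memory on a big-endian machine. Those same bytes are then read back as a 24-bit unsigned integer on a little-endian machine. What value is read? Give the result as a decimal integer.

15382326

3586026 in 24-bit hexadecimal is 0x36B7EA.
Stored big-endian, the bytes at ascending addresses are 36 B7 EA.
Read back as little-endian, the first byte is least significant, giving 0xEAB736.
0xEAB736 = 15382326.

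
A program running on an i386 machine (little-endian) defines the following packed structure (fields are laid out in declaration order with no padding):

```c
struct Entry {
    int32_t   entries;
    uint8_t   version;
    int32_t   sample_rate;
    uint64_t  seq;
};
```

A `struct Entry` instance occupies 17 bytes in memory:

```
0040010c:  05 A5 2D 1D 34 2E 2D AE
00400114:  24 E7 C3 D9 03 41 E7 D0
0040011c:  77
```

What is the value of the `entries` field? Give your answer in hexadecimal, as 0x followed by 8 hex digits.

`entries` is the first field, at byte offset 0, occupying 4 bytes.
Bytes at offsets 0..3: 05 A5 2D 1D.
Little-endian stores the least-significant byte at the lowest address.
Reassemble most-significant byte first: 1D 2D A5 05 → 0x1D2DA505.

0x1D2DA505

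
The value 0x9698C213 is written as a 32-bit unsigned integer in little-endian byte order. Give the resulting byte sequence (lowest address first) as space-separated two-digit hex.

13 C2 98 96

Split into bytes (most-significant first): 96 98 C2 13.
Little-endian: lowest address holds the least-significant byte.
So at ascending addresses the bytes are 13 C2 98 96.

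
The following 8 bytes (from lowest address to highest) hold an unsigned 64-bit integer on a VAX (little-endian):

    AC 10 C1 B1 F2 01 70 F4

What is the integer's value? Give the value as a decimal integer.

17613580284521943212

Little-endian: lowest address holds the least-significant byte.
Reassemble most-significant byte first: F4 70 01 F2 B1 C1 10 AC → 0xF47001F2B1C110AC.
0xF47001F2B1C110AC = 17613580284521943212.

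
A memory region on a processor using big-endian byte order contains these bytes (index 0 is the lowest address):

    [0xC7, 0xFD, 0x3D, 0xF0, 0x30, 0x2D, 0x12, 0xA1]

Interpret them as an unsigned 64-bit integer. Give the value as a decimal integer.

Big-endian stores the most-significant byte at the lowest address.
The bytes are already most-significant first: 0xC7FD3DF0302D12A1.
0xC7FD3DF0302D12A1 = 14410742484465160865.

14410742484465160865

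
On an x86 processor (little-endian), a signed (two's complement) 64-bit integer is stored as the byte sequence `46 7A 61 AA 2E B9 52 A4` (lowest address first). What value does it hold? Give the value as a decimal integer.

Little-endian: lowest address holds the least-significant byte.
Reassemble most-significant byte first: A4 52 B9 2E AA 61 7A 46 → 0xA452B92EAA617A46.
Top bit is set, so as a signed 64-bit value this is 0xA452B92EAA617A46 − 2^64 = -6606014093320947130.

-6606014093320947130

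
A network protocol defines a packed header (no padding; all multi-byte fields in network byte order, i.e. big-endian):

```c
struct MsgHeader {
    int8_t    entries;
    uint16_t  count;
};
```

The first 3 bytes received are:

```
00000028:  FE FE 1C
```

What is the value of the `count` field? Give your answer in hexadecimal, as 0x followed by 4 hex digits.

0xFE1C

`count` follows `entries` (1 byte), so it starts at byte offset 1 and occupies 2 bytes.
Bytes at offsets 1..2: FE 1C.
In big-endian order the high byte comes first in memory.
The bytes are already most-significant first: 0xFE1C.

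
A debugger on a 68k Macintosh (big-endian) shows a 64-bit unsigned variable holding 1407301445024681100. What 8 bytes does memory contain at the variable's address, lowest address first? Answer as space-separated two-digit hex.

1407301445024681100 in hexadecimal, padded to 64 bits, is 0x1387BD3542970C8C.
Split into bytes (most-significant first): 13 87 BD 35 42 97 0C 8C.
Big-endian: lowest address holds the most-significant byte.
So the memory order matches the most-significant-first order: 13 87 BD 35 42 97 0C 8C.

13 87 BD 35 42 97 0C 8C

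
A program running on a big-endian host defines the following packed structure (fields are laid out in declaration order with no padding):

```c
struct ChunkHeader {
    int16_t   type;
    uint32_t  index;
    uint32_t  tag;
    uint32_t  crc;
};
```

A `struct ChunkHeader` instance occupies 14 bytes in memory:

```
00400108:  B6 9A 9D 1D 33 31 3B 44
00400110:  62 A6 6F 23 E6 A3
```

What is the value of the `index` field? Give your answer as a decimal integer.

`index` follows `type` (2 bytes), so it starts at byte offset 2 and occupies 4 bytes.
Bytes at offsets 2..5: 9D 1D 33 31.
Big-endian: lowest address holds the most-significant byte.
The bytes are already most-significant first: 0x9D1D3331.
0x9D1D3331 = 2635936561.

2635936561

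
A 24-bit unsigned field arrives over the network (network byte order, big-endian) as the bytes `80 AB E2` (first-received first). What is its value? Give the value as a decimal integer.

In big-endian order the high byte comes first in memory.
The bytes are already most-significant first: 0x80ABE2.
0x80ABE2 = 8432610.

8432610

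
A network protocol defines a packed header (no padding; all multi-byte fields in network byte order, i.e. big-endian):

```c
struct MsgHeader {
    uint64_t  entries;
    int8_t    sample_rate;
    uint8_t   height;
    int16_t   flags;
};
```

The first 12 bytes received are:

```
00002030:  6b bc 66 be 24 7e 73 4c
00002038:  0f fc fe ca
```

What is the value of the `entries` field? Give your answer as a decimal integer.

`entries` is the first field, at byte offset 0, occupying 8 bytes.
Bytes at offsets 0..7: 6B BC 66 BE 24 7E 73 4C.
In big-endian order the high byte comes first in memory.
The bytes are already most-significant first: 0x6BBC66BE247E734C.
0x6BBC66BE247E734C = 7763192824521978700.

7763192824521978700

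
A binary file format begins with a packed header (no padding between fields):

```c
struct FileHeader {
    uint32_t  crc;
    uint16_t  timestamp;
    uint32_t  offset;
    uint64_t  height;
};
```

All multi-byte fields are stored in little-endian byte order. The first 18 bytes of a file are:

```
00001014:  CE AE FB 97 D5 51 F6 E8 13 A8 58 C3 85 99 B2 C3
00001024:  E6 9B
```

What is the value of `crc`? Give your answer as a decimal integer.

`crc` is the first field, at byte offset 0, occupying 4 bytes.
Bytes at offsets 0..3: CE AE FB 97.
Little-endian stores the least-significant byte at the lowest address.
Reassemble most-significant byte first: 97 FB AE CE → 0x97FBAECE.
0x97FBAECE = 2549853902.

2549853902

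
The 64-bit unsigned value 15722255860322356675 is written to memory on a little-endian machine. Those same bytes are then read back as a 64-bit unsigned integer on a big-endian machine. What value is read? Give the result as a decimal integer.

14072994185748426970

15722255860322356675 in 64-bit hexadecimal is 0xDA30AC67A6514DC3.
Stored little-endian, the bytes at ascending addresses are C3 4D 51 A6 67 AC 30 DA.
Read back as big-endian, the last byte is least significant, giving 0xC34D51A667AC30DA.
0xC34D51A667AC30DA = 14072994185748426970.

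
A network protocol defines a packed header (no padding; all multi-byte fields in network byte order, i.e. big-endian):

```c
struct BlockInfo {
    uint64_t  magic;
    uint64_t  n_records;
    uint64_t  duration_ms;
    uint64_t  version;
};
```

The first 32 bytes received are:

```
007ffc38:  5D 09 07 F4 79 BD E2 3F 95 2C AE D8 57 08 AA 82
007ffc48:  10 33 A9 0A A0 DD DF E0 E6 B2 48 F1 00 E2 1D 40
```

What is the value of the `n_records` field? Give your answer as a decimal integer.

`n_records` follows `magic` (8 bytes), so it starts at byte offset 8 and occupies 8 bytes.
Bytes at offsets 8..15: 95 2C AE D8 57 08 AA 82.
In big-endian order the high byte comes first in memory.
The bytes are already most-significant first: 0x952CAED85708AA82.
0x952CAED85708AA82 = 10749158654822886018.

10749158654822886018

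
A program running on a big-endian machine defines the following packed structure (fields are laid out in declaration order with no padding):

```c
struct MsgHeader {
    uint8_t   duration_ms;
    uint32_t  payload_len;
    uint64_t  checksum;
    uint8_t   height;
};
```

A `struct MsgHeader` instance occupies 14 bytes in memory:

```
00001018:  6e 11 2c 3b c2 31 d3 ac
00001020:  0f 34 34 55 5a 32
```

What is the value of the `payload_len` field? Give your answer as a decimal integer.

288111554

`payload_len` follows `duration_ms` (1 byte), so it starts at byte offset 1 and occupies 4 bytes.
Bytes at offsets 1..4: 11 2C 3B C2.
Big-endian stores the most-significant byte at the lowest address.
The bytes are already most-significant first: 0x112C3BC2.
0x112C3BC2 = 288111554.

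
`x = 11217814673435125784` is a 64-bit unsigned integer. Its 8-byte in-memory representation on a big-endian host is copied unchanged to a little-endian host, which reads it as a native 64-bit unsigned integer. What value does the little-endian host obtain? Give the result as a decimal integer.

1794759003594534299

11217814673435125784 in 64-bit hexadecimal is 0x9BADAF02CE43E818.
Stored big-endian, the bytes at ascending addresses are 9B AD AF 02 CE 43 E8 18.
Read back as little-endian, the first byte is least significant, giving 0x18E843CE02AFAD9B.
0x18E843CE02AFAD9B = 1794759003594534299.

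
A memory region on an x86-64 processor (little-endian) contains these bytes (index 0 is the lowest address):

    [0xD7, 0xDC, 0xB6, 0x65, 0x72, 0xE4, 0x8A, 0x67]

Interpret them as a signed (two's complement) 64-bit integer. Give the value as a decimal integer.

Little-endian stores the least-significant byte at the lowest address.
Reassemble most-significant byte first: 67 8A E4 72 65 B6 DC D7 → 0x678AE47265B6DCD7.
0x678AE47265B6DCD7 = 7461026912676535511.

7461026912676535511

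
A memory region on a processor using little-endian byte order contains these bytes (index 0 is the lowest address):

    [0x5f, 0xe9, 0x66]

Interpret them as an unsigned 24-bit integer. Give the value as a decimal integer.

Little-endian stores the least-significant byte at the lowest address.
Reassemble most-significant byte first: 66 E9 5F → 0x66E95F.
0x66E95F = 6744415.

6744415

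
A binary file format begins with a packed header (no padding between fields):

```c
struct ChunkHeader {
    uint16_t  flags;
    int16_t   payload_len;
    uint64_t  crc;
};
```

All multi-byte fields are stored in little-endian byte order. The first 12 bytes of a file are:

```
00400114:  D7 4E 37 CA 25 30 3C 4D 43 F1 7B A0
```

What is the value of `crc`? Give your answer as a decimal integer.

11564101739564773413

`crc` follows `flags` (2 B), `payload_len` (2 B), so it starts at offset 2 + 2 = 4 and occupies 8 bytes.
Bytes at offsets 4..11: 25 30 3C 4D 43 F1 7B A0.
Little-endian: lowest address holds the least-significant byte.
Reassemble most-significant byte first: A0 7B F1 43 4D 3C 30 25 → 0xA07BF1434D3C3025.
0xA07BF1434D3C3025 = 11564101739564773413.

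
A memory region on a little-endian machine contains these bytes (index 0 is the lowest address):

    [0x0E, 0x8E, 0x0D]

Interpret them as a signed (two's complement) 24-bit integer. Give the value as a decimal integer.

Little-endian stores the least-significant byte at the lowest address.
Reassemble most-significant byte first: 0D 8E 0E → 0x0D8E0E.
0x0D8E0E = 888334.

888334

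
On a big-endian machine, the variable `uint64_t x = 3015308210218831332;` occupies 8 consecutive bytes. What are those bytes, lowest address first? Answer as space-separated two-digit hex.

29 D8 86 D7 66 69 8D E4

3015308210218831332 in hexadecimal, padded to 64 bits, is 0x29D886D766698DE4.
Split into bytes (most-significant first): 29 D8 86 D7 66 69 8D E4.
In big-endian order the high byte comes first in memory.
So the memory order matches the most-significant-first order: 29 D8 86 D7 66 69 8D E4.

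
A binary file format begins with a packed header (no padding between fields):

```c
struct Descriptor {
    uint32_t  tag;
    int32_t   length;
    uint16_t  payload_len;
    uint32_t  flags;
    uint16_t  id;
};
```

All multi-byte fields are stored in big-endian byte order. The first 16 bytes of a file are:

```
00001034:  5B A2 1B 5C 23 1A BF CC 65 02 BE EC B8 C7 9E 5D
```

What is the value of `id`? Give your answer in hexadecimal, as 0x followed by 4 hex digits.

0x9E5D

`id` follows `tag` (4 B), `length` (4 B), `payload_len` (2 B), `flags` (4 B), so it starts at offset 4 + 4 + 2 + 4 = 14 and occupies 2 bytes.
Bytes at offsets 14..15: 9E 5D.
Big-endian: lowest address holds the most-significant byte.
The bytes are already most-significant first: 0x9E5D.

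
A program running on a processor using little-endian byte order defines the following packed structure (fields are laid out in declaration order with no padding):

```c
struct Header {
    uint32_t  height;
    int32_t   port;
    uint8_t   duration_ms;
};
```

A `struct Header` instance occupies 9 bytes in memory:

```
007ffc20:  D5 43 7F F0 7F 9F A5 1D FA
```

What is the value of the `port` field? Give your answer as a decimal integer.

`port` follows `height` (4 bytes), so it starts at byte offset 4 and occupies 4 bytes.
Bytes at offsets 4..7: 7F 9F A5 1D.
Little-endian stores the least-significant byte at the lowest address.
Reassemble most-significant byte first: 1D A5 9F 7F → 0x1DA59F7F.
0x1DA59F7F = 497393535.

497393535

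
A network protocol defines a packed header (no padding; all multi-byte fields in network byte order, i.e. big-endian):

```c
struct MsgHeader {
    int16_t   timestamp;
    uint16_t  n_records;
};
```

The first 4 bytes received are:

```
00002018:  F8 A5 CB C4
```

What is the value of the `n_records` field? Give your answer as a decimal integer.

`n_records` follows `timestamp` (2 bytes), so it starts at byte offset 2 and occupies 2 bytes.
Bytes at offsets 2..3: CB C4.
Big-endian: lowest address holds the most-significant byte.
The bytes are already most-significant first: 0xCBC4.
0xCBC4 = 52164.

52164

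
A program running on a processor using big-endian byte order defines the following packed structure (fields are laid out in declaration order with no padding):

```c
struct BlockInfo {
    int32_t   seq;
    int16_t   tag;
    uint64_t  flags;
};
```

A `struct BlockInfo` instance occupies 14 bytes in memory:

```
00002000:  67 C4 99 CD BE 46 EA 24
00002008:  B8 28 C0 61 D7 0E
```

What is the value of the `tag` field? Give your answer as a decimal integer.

`tag` follows `seq` (4 bytes), so it starts at byte offset 4 and occupies 2 bytes.
Bytes at offsets 4..5: BE 46.
In big-endian order the high byte comes first in memory.
The bytes are already most-significant first: 0xBE46.
Top bit is set, so as a signed 16-bit value this is 0xBE46 − 2^16 = -16826.

-16826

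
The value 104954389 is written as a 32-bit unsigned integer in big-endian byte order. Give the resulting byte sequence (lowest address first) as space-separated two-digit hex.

06 41 7A 15

104954389 in hexadecimal, padded to 32 bits, is 0x06417A15.
Split into bytes (most-significant first): 06 41 7A 15.
In big-endian order the high byte comes first in memory.
So the memory order matches the most-significant-first order: 06 41 7A 15.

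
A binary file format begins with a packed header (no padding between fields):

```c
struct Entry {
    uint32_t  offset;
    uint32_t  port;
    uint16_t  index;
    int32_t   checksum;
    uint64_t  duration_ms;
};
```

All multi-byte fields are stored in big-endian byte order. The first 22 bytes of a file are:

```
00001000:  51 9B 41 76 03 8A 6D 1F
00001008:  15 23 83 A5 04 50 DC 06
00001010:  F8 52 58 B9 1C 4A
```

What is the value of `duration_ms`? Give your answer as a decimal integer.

15854632570763942986

`duration_ms` follows `offset` (4 B), `port` (4 B), `index` (2 B), `checksum` (4 B), so it starts at offset 4 + 4 + 2 + 4 = 14 and occupies 8 bytes.
Bytes at offsets 14..21: DC 06 F8 52 58 B9 1C 4A.
Big-endian: lowest address holds the most-significant byte.
The bytes are already most-significant first: 0xDC06F85258B91C4A.
0xDC06F85258B91C4A = 15854632570763942986.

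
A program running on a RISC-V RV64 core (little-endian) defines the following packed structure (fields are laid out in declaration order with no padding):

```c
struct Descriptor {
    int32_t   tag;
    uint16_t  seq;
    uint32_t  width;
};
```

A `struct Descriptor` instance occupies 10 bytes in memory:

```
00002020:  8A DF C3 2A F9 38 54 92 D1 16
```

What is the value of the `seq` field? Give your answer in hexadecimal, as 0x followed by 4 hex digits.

0x38F9

`seq` follows `tag` (4 bytes), so it starts at byte offset 4 and occupies 2 bytes.
Bytes at offsets 4..5: F9 38.
Little-endian: lowest address holds the least-significant byte.
Reassemble most-significant byte first: 38 F9 → 0x38F9.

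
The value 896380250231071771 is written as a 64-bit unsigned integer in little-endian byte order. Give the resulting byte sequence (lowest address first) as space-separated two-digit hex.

896380250231071771 in hexadecimal, padded to 64 bits, is 0x0C7095169EB2E41B.
Split into bytes (most-significant first): 0C 70 95 16 9E B2 E4 1B.
Little-endian stores the least-significant byte at the lowest address.
So at ascending addresses the bytes are 1B E4 B2 9E 16 95 70 0C.

1B E4 B2 9E 16 95 70 0C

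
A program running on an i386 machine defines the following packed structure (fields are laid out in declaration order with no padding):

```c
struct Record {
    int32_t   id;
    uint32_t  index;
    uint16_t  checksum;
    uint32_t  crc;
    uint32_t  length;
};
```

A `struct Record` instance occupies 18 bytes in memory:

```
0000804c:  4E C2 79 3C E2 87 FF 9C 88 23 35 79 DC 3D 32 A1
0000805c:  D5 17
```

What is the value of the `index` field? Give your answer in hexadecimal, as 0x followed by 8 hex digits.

`index` follows `id` (4 bytes), so it starts at byte offset 4 and occupies 4 bytes.
Bytes at offsets 4..7: E2 87 FF 9C.
Little-endian stores the least-significant byte at the lowest address.
Reassemble most-significant byte first: 9C FF 87 E2 → 0x9CFF87E2.

0x9CFF87E2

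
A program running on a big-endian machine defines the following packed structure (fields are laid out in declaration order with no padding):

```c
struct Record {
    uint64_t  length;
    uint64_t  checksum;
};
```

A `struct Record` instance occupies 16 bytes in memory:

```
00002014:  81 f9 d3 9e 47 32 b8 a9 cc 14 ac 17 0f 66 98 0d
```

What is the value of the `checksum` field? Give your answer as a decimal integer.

14705567898314119181

`checksum` follows `length` (8 bytes), so it starts at byte offset 8 and occupies 8 bytes.
Bytes at offsets 8..15: CC 14 AC 17 0F 66 98 0D.
Big-endian: lowest address holds the most-significant byte.
The bytes are already most-significant first: 0xCC14AC170F66980D.
0xCC14AC170F66980D = 14705567898314119181.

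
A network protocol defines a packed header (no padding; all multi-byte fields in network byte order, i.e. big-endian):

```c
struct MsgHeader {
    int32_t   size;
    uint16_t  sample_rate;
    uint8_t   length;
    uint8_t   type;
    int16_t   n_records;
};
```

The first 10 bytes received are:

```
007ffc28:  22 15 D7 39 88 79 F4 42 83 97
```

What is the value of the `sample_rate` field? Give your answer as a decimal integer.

34937

`sample_rate` follows `size` (4 bytes), so it starts at byte offset 4 and occupies 2 bytes.
Bytes at offsets 4..5: 88 79.
Big-endian stores the most-significant byte at the lowest address.
The bytes are already most-significant first: 0x8879.
0x8879 = 34937.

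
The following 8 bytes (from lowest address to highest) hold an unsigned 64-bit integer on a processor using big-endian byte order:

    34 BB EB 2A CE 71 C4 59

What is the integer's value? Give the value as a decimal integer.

Big-endian stores the most-significant byte at the lowest address.
The bytes are already most-significant first: 0x34BBEB2ACE71C459.
0x34BBEB2ACE71C459 = 3799889279701861465.

3799889279701861465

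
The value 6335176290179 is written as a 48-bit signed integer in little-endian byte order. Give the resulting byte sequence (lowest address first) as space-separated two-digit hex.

83 AF EE 05 C3 05

6335176290179 in hexadecimal, padded to 48 bits, is 0x05C305EEAF83.
Split into bytes (most-significant first): 05 C3 05 EE AF 83.
Little-endian stores the least-significant byte at the lowest address.
So at ascending addresses the bytes are 83 AF EE 05 C3 05.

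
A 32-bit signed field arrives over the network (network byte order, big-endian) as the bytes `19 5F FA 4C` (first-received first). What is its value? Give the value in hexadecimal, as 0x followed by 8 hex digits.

Big-endian: lowest address holds the most-significant byte.
The bytes are already most-significant first: 0x195FFA4C.

0x195FFA4C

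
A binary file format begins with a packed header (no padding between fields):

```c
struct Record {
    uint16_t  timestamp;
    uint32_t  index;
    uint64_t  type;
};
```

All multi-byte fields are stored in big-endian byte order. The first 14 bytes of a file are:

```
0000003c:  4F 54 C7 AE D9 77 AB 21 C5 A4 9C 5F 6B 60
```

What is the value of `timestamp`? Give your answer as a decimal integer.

`timestamp` is the first field, at byte offset 0, occupying 2 bytes.
Bytes at offsets 0..1: 4F 54.
In big-endian order the high byte comes first in memory.
The bytes are already most-significant first: 0x4F54.
0x4F54 = 20308.

20308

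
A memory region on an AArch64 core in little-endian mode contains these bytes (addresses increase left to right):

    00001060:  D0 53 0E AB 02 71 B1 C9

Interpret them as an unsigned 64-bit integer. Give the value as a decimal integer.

Little-endian stores the least-significant byte at the lowest address.
Reassemble most-significant byte first: C9 B1 71 02 AB 0E 53 D0 → 0xC9B17102AB0E53D0.
0xC9B17102AB0E53D0 = 14533521728775017424.

14533521728775017424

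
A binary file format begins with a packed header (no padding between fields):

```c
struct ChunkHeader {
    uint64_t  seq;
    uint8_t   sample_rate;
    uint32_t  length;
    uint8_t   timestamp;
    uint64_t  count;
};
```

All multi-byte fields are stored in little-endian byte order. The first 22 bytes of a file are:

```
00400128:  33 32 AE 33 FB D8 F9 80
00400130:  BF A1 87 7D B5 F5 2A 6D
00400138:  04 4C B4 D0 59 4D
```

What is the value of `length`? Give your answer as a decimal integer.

`length` follows `seq` (8 B), `sample_rate` (1 B), so it starts at offset 8 + 1 = 9 and occupies 4 bytes.
Bytes at offsets 9..12: A1 87 7D B5.
In little-endian order the low byte comes first in memory.
Reassemble most-significant byte first: B5 7D 87 A1 → 0xB57D87A1.
0xB57D87A1 = 3044902817.

3044902817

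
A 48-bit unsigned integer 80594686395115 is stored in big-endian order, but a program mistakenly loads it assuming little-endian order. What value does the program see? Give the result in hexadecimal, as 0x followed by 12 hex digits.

0xEB42A7E94C49

80594686395115 in 48-bit hexadecimal is 0x494CE9A742EB.
Stored big-endian, the bytes at ascending addresses are 49 4C E9 A7 42 EB.
Read back as little-endian, the first byte is least significant, giving 0xEB42A7E94C49.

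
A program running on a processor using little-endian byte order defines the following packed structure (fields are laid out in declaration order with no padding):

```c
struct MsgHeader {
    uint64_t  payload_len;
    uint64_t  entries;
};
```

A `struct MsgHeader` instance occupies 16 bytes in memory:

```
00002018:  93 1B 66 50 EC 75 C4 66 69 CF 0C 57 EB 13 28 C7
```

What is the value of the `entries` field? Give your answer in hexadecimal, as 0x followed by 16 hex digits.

0xC72813EB570CCF69

`entries` follows `payload_len` (8 bytes), so it starts at byte offset 8 and occupies 8 bytes.
Bytes at offsets 8..15: 69 CF 0C 57 EB 13 28 C7.
In little-endian order the low byte comes first in memory.
Reassemble most-significant byte first: C7 28 13 EB 57 0C CF 69 → 0xC72813EB570CCF69.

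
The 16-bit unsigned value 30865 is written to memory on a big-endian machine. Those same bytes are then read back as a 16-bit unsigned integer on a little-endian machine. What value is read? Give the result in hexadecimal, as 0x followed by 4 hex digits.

30865 in 16-bit hexadecimal is 0x7891.
Stored big-endian, the bytes at ascending addresses are 78 91.
Read back as little-endian, the first byte is least significant, giving 0x9178.

0x9178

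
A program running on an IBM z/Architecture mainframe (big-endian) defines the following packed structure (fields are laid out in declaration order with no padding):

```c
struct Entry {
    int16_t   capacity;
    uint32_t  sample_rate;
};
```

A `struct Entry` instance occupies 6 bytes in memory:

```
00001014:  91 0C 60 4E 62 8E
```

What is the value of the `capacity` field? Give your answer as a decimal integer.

`capacity` is the first field, at byte offset 0, occupying 2 bytes.
Bytes at offsets 0..1: 91 0C.
Big-endian: lowest address holds the most-significant byte.
The bytes are already most-significant first: 0x910C.
Top bit is set, so as a signed 16-bit value this is 0x910C − 2^16 = -28404.

-28404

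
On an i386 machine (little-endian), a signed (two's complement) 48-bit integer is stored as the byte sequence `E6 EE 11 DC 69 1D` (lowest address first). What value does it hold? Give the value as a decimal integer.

32340500934374

Little-endian stores the least-significant byte at the lowest address.
Reassemble most-significant byte first: 1D 69 DC 11 EE E6 → 0x1D69DC11EEE6.
0x1D69DC11EEE6 = 32340500934374.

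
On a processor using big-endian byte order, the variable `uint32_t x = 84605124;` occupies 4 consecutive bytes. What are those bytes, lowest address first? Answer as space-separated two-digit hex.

05 0A F8 C4

84605124 in hexadecimal, padded to 32 bits, is 0x050AF8C4.
Split into bytes (most-significant first): 05 0A F8 C4.
Big-endian stores the most-significant byte at the lowest address.
So the memory order matches the most-significant-first order: 05 0A F8 C4.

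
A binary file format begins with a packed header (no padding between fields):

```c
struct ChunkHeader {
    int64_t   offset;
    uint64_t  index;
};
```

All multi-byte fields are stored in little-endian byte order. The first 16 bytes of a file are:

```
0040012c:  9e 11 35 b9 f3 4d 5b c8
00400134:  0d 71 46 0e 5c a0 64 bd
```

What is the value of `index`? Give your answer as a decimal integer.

`index` follows `offset` (8 bytes), so it starts at byte offset 8 and occupies 8 bytes.
Bytes at offsets 8..15: 0D 71 46 0E 5C A0 64 BD.
Little-endian: lowest address holds the least-significant byte.
Reassemble most-significant byte first: BD 64 A0 5C 0E 46 71 0D → 0xBD64A05C0E46710D.
0xBD64A05C0E46710D = 13647209088076378381.

13647209088076378381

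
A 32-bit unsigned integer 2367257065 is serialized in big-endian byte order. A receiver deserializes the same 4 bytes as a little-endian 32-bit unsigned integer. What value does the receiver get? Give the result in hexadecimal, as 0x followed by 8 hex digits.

2367257065 in 32-bit hexadecimal is 0x8D1979E9.
Stored big-endian, the bytes at ascending addresses are 8D 19 79 E9.
Read back as little-endian, the first byte is least significant, giving 0xE979198D.

0xE979198D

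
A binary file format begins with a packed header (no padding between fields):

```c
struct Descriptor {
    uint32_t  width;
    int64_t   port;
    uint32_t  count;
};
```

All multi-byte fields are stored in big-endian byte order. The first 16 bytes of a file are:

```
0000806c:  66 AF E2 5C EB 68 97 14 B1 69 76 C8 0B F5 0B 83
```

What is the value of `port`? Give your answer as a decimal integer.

`port` follows `width` (4 bytes), so it starts at byte offset 4 and occupies 8 bytes.
Bytes at offsets 4..11: EB 68 97 14 B1 69 76 C8.
Big-endian: lowest address holds the most-significant byte.
The bytes are already most-significant first: 0xEB689714B16976C8.
Top bit is set, so as a signed 64-bit value this is 0xEB689714B16976C8 − 2^64 = -1483769962086959416.

-1483769962086959416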